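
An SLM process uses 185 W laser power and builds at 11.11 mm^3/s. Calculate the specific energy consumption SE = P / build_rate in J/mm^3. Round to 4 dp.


SE = 185 / 11.11 = 16.6517 J/mm^3


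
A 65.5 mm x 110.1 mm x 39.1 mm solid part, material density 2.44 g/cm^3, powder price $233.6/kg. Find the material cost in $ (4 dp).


V = 65.5 * 110.1 * 39.1 = 281971.605 mm^3 = 281.971605 cm^3
Mass = 281.971605 * 2.44 / 1000 = 0.68801072 kg
Cost = 0.68801072 * 233.6 = 160.7193 $


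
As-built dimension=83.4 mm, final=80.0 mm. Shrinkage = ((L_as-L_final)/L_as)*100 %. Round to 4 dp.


Shrinkage = ((83.4-80.0)/83.4)*100 = 4.0767 %


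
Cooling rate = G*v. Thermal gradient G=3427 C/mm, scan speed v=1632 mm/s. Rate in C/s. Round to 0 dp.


CR = 3427 * 1632 = 5592864 C/s


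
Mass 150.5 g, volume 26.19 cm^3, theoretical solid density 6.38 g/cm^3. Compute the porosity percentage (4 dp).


rho_part = 150.5 / 26.19 = 5.74646812 g/cm^3
Porosity = (1 - 5.74646812/6.38)*100 = 9.93 %


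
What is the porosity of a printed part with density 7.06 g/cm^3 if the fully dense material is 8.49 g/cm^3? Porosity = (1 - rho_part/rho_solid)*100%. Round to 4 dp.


Porosity = (1-7.06/8.49)*100 = 16.8433 %


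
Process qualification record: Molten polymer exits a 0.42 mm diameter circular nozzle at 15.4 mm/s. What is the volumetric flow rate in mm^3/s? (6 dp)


A = pi*(0.42/2)^2 = 0.13854424 mm^2
Q = 0.13854424 * 15.4 = 2.133581 mm^3/s


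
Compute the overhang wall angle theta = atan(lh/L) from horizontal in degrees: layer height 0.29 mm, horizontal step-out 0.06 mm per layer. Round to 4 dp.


angle = atan(0.29/0.06) = 78.3106 degrees


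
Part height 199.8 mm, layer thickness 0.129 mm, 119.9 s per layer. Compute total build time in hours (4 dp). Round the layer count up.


Layers = ceil(199.8/0.129) = 1549
t = 1549 * 119.9 / 3600 = 51.5903 hrs


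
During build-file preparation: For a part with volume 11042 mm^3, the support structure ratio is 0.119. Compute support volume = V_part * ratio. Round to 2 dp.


V_support = 11042 * 0.119 = 1314.0 mm^3


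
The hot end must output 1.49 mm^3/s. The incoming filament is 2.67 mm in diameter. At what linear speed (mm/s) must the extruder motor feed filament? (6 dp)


A = pi*(2.67/2)^2 = 5.599025
v = 1.49 / 5.599025 = 0.266118 mm/s


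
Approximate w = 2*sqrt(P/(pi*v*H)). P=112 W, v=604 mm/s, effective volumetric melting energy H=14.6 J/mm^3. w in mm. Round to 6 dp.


w = 2*sqrt(112/(pi*604*14.6)) = 0.127165 mm


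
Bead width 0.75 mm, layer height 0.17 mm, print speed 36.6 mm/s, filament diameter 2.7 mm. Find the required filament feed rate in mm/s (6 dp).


Q = 0.75 * 0.17 * 36.6 = 4.6665 mm^3/s
A_fil = pi*(2.7/2)^2 = 5.72555261 mm^2
v_feed = 4.6665 / 5.72555261 = 0.81503 mm/s


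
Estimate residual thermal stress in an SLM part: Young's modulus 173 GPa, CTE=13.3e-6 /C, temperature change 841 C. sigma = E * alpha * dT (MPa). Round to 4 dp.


sigma = 173*1000 * 13.3e-6 * 841 = 1935.0569 MPa


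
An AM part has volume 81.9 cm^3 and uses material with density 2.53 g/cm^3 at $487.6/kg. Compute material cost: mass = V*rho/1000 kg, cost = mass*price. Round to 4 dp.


Mass = 81.9*2.53/1000 = 0.207207 kg
Cost = 0.207207 * 487.6 = 101.0341 $


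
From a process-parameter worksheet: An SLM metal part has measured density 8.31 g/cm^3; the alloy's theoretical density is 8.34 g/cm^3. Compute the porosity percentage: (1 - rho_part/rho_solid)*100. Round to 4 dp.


Porosity = (1-8.31/8.34)*100 = 0.3597 %


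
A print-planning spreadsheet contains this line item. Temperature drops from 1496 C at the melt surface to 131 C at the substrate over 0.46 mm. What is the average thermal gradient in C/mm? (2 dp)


G = (1496-131)/0.46 = 2967.39 C/mm


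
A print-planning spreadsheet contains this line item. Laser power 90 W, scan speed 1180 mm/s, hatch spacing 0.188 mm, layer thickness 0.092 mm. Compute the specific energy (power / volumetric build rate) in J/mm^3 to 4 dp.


Build rate = 1180 * 0.188 * 0.092 = 20.40928 mm^3/s
SE = 90 / 20.40928 = 4.4098 J/mm^3


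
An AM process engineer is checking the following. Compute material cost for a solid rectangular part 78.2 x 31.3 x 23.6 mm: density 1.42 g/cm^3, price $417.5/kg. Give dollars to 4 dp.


V = 78.2 * 31.3 * 23.6 = 57764.776 mm^3 = 57.764776 cm^3
Mass = 57.764776 * 1.42 / 1000 = 0.08202598 kg
Cost = 0.08202598 * 417.5 = 34.2458 $


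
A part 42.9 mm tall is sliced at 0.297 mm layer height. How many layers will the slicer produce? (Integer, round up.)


Layers = ceil(42.9/0.297) = 145


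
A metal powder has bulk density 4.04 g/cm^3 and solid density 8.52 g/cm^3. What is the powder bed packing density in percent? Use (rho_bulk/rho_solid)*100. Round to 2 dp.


Packing = (4.04/8.52)*100 = 47.42 %


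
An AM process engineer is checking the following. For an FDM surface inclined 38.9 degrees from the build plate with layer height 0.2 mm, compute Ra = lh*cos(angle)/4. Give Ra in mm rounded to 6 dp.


Ra = 0.2 * cos(38.9) / 4 = 0.038912 mm


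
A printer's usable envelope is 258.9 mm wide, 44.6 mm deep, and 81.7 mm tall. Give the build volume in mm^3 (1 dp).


V = 258.9 * 44.6 * 81.7 = 943385.0 mm^3


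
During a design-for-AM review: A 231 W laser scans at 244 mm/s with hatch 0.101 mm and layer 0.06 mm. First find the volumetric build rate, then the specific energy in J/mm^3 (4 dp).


Build rate = 244 * 0.101 * 0.06 = 1.47864 mm^3/s
SE = 231 / 1.47864 = 156.2246 J/mm^3


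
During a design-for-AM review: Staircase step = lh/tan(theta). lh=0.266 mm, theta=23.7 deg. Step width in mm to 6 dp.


step = 0.266 / tan(23.7) = 0.605965 mm


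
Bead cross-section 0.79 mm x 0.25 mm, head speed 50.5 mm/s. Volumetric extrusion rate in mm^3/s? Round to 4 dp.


Rate = 0.79 * 0.25 * 50.5 = 9.9738 mm^3/s


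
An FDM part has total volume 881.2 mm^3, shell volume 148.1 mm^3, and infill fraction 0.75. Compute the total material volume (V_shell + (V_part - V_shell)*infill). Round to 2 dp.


V_infill = (881.2 - 148.1) * 0.75 = 549.83
V_total = 148.1 + 549.83 = 697.93 mm^3


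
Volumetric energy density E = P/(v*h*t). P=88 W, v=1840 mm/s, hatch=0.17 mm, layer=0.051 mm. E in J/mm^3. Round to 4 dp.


E = 88 / (1840*0.17*0.051) = 5.5163 J/mm^3


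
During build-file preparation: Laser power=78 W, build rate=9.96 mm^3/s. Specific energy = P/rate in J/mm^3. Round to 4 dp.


SE = 78 / 9.96 = 7.8313 J/mm^3


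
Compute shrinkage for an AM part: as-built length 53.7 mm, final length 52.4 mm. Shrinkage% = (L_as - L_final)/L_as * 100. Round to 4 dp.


Shrinkage = ((53.7-52.4)/53.7)*100 = 2.4209 %


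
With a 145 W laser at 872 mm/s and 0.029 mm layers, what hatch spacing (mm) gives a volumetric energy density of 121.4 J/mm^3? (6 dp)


h = 145 / (121.4*872*0.029) = 0.047232 mm


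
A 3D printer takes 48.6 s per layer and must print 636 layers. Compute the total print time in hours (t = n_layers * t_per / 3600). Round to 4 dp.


t = 636 * 48.6 / 3600 = 8.586 hrs


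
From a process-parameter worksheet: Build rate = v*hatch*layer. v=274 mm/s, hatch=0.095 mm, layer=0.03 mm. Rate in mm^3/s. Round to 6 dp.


Rate = 274 * 0.095 * 0.03 = 0.7809 mm^3/s


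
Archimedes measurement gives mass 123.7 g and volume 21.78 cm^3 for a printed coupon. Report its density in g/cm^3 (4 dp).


rho = 123.7 / 21.78 = 5.6795 g/cm^3


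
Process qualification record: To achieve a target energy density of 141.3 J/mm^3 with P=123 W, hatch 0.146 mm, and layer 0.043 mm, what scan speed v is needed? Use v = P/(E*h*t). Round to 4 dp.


v = 123 / (141.3*0.146*0.043) = 138.6569 mm/s


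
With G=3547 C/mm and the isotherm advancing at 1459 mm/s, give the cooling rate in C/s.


CR = 3547 * 1459 = 5175073 C/s


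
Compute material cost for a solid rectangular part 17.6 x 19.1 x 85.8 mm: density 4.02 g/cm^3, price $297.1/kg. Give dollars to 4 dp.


V = 17.6 * 19.1 * 85.8 = 28842.528 mm^3 = 28.842528 cm^3
Mass = 28.842528 * 4.02 / 1000 = 0.11594696 kg
Cost = 0.11594696 * 297.1 = 34.4478 $


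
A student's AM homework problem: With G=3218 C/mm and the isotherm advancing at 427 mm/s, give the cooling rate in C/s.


CR = 3218 * 427 = 1374086 C/s


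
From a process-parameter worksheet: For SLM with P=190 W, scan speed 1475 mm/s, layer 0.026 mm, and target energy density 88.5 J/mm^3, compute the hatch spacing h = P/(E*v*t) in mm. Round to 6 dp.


h = 190 / (88.5*1475*0.026) = 0.055982 mm


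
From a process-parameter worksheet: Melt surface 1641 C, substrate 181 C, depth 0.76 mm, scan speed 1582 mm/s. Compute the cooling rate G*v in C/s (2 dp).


G = (1641-181)/0.76 = 1921.05263158 C/mm
CR = 1921.05263158 * 1582 = 3039105.26 C/s


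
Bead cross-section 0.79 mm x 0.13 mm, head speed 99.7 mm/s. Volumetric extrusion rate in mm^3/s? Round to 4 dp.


Rate = 0.79 * 0.13 * 99.7 = 10.2392 mm^3/s


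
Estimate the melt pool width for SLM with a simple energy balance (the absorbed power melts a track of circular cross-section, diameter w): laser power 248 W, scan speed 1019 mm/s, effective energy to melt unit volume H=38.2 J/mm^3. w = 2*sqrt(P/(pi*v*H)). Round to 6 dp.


w = 2*sqrt(248/(pi*1019*38.2)) = 0.090066 mm


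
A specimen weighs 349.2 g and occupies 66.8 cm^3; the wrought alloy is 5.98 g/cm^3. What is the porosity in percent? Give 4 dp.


rho_part = 349.2 / 66.8 = 5.22754491 g/cm^3
Porosity = (1 - 5.22754491/5.98)*100 = 12.5829 %


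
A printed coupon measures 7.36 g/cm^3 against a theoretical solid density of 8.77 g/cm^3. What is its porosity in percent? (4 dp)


Porosity = (1-7.36/8.77)*100 = 16.0775 %


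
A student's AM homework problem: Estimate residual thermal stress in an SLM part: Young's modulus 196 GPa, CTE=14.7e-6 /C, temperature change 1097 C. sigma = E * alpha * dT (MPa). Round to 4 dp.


sigma = 196*1000 * 14.7e-6 * 1097 = 3160.6764 MPa


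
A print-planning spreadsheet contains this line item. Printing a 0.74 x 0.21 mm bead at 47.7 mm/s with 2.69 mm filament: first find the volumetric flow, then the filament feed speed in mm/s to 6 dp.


Q = 0.74 * 0.21 * 47.7 = 7.41258 mm^3/s
A_fil = pi*(2.69/2)^2 = 5.68321965 mm^2
v_feed = 7.41258 / 5.68321965 = 1.304292 mm/s


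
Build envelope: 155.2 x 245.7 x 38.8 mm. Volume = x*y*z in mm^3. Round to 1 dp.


V = 155.2 * 245.7 * 38.8 = 1479546.4 mm^3


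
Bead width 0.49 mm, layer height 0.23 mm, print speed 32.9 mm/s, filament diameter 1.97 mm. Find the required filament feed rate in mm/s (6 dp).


Q = 0.49 * 0.23 * 32.9 = 3.70783 mm^3/s
A_fil = pi*(1.97/2)^2 = 3.04805173 mm^2
v_feed = 3.70783 / 3.04805173 = 1.216459 mm/s


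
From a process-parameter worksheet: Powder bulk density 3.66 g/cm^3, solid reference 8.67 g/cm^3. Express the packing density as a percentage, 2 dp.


Packing = (3.66/8.67)*100 = 42.21 %


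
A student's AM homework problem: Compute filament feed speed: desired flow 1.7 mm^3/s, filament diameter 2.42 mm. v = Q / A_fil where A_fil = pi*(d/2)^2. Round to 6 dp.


A = pi*(2.42/2)^2 = 4.599606
v = 1.7 / 4.599606 = 0.369597 mm/s


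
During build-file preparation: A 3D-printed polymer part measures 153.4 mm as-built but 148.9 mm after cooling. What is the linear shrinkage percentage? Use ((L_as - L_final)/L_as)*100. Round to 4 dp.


Shrinkage = ((153.4-148.9)/153.4)*100 = 2.9335 %


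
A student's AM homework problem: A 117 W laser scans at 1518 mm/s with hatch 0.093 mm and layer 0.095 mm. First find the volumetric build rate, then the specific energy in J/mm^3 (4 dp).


Build rate = 1518 * 0.093 * 0.095 = 13.41153 mm^3/s
SE = 117 / 13.41153 = 8.7238 J/mm^3


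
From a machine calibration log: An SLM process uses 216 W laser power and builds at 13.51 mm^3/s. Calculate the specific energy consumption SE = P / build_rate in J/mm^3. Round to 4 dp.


SE = 216 / 13.51 = 15.9882 J/mm^3


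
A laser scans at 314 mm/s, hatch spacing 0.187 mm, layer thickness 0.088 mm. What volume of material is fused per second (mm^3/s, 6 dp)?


Rate = 314 * 0.187 * 0.088 = 5.167184 mm^3/s


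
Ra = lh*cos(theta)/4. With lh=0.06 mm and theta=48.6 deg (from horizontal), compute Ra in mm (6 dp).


Ra = 0.06 * cos(48.6) / 4 = 0.00992 mm


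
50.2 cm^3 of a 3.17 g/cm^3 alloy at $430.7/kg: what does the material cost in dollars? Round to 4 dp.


Mass = 50.2*3.17/1000 = 0.159134 kg
Cost = 0.159134 * 430.7 = 68.539 $


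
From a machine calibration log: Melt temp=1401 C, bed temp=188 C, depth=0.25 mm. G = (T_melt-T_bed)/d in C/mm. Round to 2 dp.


G = (1401-188)/0.25 = 4852.0 C/mm


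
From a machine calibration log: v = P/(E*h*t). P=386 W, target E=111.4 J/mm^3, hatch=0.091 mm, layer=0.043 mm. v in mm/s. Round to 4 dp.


v = 386 / (111.4*0.091*0.043) = 885.5075 mm/s


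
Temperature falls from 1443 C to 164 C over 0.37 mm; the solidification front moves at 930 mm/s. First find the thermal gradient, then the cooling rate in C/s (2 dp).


G = (1443-164)/0.37 = 3456.75675676 C/mm
CR = 3456.75675676 * 930 = 3214783.78 C/s


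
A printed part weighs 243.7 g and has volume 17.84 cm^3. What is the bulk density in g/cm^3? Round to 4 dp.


rho = 243.7 / 17.84 = 13.6603 g/cm^3


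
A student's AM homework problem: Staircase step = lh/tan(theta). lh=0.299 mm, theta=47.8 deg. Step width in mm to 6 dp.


step = 0.299 / tan(47.8) = 0.271117 mm


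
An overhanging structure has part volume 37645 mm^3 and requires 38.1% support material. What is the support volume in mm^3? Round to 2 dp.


V_support = 37645 * 0.381 = 14342.75 mm^3


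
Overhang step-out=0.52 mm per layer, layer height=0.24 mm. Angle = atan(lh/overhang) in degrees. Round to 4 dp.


angle = atan(0.24/0.52) = 24.7751 degrees


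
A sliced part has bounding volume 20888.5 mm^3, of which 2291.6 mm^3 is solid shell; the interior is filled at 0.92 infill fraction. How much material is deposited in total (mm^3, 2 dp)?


V_infill = (20888.5 - 2291.6) * 0.92 = 17109.15
V_total = 2291.6 + 17109.15 = 19400.75 mm^3


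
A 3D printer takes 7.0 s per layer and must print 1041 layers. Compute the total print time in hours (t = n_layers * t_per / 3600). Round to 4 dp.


t = 1041 * 7.0 / 3600 = 2.0242 hrs


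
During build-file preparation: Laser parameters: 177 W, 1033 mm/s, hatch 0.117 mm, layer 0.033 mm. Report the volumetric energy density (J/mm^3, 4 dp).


E = 177 / (1033*0.117*0.033) = 44.3786 J/mm^3


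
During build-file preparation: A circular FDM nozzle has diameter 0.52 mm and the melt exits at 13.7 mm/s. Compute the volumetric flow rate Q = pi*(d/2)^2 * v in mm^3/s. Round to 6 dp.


A = pi*(0.52/2)^2 = 0.21237166 mm^2
Q = 0.21237166 * 13.7 = 2.909492 mm^3/s


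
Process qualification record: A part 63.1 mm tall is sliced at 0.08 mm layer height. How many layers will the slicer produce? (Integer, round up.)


Layers = ceil(63.1/0.08) = 789


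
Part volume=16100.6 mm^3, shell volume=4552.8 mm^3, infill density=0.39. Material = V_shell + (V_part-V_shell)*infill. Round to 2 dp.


V_infill = (16100.6 - 4552.8) * 0.39 = 4503.64
V_total = 4552.8 + 4503.64 = 9056.44 mm^3


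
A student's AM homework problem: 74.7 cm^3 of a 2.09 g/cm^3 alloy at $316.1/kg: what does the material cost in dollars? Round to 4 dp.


Mass = 74.7*2.09/1000 = 0.156123 kg
Cost = 0.156123 * 316.1 = 49.3505 $


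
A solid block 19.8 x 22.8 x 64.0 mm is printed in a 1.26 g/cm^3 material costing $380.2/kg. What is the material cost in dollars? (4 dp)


V = 19.8 * 22.8 * 64.0 = 28892.16 mm^3 = 28.89216 cm^3
Mass = 28.89216 * 1.26 / 1000 = 0.03640412 kg
Cost = 0.03640412 * 380.2 = 13.8408 $


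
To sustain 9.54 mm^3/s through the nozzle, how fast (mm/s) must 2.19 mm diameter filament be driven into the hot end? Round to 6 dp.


A = pi*(2.19/2)^2 = 3.766848
v = 9.54 / 3.766848 = 2.532621 mm/s


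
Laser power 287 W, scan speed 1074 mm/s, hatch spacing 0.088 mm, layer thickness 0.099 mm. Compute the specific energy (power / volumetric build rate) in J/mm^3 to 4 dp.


Build rate = 1074 * 0.088 * 0.099 = 9.356688 mm^3/s
SE = 287 / 9.356688 = 30.6732 J/mm^3


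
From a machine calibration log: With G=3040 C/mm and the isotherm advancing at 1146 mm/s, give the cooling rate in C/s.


CR = 3040 * 1146 = 3483840 C/s


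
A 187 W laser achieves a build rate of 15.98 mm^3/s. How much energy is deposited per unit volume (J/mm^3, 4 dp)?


SE = 187 / 15.98 = 11.7021 J/mm^3


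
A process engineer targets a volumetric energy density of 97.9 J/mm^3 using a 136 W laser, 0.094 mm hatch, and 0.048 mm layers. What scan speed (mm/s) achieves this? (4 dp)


v = 136 / (97.9*0.094*0.048) = 307.884 mm/s


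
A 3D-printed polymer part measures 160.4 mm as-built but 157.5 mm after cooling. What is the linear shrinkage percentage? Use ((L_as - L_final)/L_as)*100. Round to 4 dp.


Shrinkage = ((160.4-157.5)/160.4)*100 = 1.808 %


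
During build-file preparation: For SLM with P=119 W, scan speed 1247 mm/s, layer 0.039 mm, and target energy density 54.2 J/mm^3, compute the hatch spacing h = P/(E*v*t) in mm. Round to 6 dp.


h = 119 / (54.2*1247*0.039) = 0.045146 mm


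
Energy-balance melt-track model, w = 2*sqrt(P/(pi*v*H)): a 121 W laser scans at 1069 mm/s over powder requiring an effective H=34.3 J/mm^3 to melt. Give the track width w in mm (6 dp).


w = 2*sqrt(121/(pi*1069*34.3)) = 0.06482 mm


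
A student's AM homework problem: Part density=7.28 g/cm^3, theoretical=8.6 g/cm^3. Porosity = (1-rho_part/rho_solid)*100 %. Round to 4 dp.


Porosity = (1-7.28/8.6)*100 = 15.3488 %


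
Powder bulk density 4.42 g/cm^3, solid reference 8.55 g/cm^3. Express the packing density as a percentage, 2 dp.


Packing = (4.42/8.55)*100 = 51.7 %


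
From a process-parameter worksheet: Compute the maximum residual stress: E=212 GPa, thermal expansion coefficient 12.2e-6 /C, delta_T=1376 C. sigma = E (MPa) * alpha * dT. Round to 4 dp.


sigma = 212*1000 * 12.2e-6 * 1376 = 3558.8864 MPa


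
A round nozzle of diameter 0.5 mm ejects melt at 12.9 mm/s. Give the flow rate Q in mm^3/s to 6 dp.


A = pi*(0.5/2)^2 = 0.19634954 mm^2
Q = 0.19634954 * 12.9 = 2.532909 mm^3/s


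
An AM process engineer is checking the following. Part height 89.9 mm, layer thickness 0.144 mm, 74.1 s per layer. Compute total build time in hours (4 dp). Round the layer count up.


Layers = ceil(89.9/0.144) = 625
t = 625 * 74.1 / 3600 = 12.8646 hrs


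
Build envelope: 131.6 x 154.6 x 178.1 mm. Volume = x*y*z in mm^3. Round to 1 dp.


V = 131.6 * 154.6 * 178.1 = 3623508.6 mm^3


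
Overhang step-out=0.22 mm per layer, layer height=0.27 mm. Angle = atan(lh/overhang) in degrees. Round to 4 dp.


angle = atan(0.27/0.22) = 50.8263 degrees


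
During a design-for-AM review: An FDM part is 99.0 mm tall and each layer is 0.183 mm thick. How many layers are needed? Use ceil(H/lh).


Layers = ceil(99.0/0.183) = 541


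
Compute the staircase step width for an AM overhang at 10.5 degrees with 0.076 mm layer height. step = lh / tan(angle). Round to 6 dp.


step = 0.076 / tan(10.5) = 0.410059 mm


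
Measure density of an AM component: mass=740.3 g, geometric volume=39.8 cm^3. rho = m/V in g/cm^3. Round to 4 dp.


rho = 740.3 / 39.8 = 18.6005 g/cm^3


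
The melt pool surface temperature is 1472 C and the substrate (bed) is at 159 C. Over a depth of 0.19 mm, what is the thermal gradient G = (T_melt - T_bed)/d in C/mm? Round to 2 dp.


G = (1472-159)/0.19 = 6910.53 C/mm


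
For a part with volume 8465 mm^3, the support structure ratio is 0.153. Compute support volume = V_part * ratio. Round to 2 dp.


V_support = 8465 * 0.153 = 1295.15 mm^3


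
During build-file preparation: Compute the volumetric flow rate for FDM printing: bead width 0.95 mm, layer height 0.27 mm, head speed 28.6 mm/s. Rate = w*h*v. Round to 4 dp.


Rate = 0.95 * 0.27 * 28.6 = 7.3359 mm^3/s


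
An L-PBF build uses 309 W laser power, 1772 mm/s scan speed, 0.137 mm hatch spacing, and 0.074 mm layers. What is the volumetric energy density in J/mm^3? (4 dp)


E = 309 / (1772*0.137*0.074) = 17.2006 J/mm^3


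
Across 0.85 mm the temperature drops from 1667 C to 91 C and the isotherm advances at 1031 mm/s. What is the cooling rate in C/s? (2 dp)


G = (1667-91)/0.85 = 1854.11764706 C/mm
CR = 1854.11764706 * 1031 = 1911595.29 C/s


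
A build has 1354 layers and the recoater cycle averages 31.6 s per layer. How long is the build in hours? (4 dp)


t = 1354 * 31.6 / 3600 = 11.8851 hrs


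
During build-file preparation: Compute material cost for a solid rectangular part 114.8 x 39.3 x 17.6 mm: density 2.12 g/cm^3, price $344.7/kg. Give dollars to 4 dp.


V = 114.8 * 39.3 * 17.6 = 79404.864 mm^3 = 79.404864 cm^3
Mass = 79.404864 * 2.12 / 1000 = 0.16833831 kg
Cost = 0.16833831 * 344.7 = 58.0262 $


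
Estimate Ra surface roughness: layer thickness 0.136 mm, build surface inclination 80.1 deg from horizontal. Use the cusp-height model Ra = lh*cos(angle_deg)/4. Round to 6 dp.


Ra = 0.136 * cos(80.1) / 4 = 0.005846 mm


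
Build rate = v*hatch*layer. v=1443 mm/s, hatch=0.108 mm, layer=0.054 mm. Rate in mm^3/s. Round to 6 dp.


Rate = 1443 * 0.108 * 0.054 = 8.415576 mm^3/s


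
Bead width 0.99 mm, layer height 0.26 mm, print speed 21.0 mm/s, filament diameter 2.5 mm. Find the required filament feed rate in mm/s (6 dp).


Q = 0.99 * 0.26 * 21.0 = 5.4054 mm^3/s
A_fil = pi*(2.5/2)^2 = 4.90873852 mm^2
v_feed = 5.4054 / 4.90873852 = 1.101179 mm/s


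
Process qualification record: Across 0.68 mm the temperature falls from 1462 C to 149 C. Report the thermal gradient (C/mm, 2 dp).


G = (1462-149)/0.68 = 1930.88 C/mm


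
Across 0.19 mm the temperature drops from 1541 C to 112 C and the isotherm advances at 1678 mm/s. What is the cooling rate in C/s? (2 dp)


G = (1541-112)/0.19 = 7521.05263158 C/mm
CR = 7521.05263158 * 1678 = 12620326.32 C/s


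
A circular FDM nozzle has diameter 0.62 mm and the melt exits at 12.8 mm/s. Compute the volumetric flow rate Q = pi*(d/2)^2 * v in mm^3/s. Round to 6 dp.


A = pi*(0.62/2)^2 = 0.30190705 mm^2
Q = 0.30190705 * 12.8 = 3.86441 mm^3/s


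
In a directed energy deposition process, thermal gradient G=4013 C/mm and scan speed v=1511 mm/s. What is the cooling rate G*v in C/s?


CR = 4013 * 1511 = 6063643 C/s


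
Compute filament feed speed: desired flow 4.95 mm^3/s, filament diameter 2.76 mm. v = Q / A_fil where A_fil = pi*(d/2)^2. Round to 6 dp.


A = pi*(2.76/2)^2 = 5.982849
v = 4.95 / 5.982849 = 0.827365 mm/s


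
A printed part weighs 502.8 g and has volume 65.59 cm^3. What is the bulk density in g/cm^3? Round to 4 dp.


rho = 502.8 / 65.59 = 7.6658 g/cm^3


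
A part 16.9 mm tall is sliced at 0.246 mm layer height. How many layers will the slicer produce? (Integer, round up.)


Layers = ceil(16.9/0.246) = 69


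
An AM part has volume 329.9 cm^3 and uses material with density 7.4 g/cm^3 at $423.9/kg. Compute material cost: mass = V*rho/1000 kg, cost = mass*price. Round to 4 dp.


Mass = 329.9*7.4/1000 = 2.44126 kg
Cost = 2.44126 * 423.9 = 1034.8501 $


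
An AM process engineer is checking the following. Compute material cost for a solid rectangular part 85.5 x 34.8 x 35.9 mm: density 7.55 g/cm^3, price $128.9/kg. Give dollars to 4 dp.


V = 85.5 * 34.8 * 35.9 = 106816.86 mm^3 = 106.81686 cm^3
Mass = 106.81686 * 7.55 / 1000 = 0.80646729 kg
Cost = 0.80646729 * 128.9 = 103.9536 $


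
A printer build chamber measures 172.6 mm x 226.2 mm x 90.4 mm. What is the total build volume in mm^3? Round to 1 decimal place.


V = 172.6 * 226.2 * 90.4 = 3529407.6 mm^3


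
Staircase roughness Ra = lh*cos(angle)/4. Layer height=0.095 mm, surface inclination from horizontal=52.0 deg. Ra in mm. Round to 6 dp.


Ra = 0.095 * cos(52.0) / 4 = 0.014622 mm


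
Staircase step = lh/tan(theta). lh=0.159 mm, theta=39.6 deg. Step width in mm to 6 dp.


step = 0.159 / tan(39.6) = 0.192198 mm


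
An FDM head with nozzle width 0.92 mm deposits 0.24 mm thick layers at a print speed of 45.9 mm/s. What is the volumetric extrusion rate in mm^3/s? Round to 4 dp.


Rate = 0.92 * 0.24 * 45.9 = 10.1347 mm^3/s


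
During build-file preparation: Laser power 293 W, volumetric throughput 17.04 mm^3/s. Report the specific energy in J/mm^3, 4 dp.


SE = 293 / 17.04 = 17.1948 J/mm^3


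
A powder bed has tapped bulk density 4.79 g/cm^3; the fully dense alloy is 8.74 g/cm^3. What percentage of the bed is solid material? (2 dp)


Packing = (4.79/8.74)*100 = 54.81 %


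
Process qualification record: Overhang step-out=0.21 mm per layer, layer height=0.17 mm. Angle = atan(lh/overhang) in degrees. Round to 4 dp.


angle = atan(0.17/0.21) = 38.991 degrees


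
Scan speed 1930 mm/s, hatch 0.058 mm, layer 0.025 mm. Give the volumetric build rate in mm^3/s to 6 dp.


Rate = 1930 * 0.058 * 0.025 = 2.7985 mm^3/s


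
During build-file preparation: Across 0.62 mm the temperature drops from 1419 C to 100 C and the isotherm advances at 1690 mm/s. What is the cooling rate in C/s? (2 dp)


G = (1419-100)/0.62 = 2127.41935484 C/mm
CR = 2127.41935484 * 1690 = 3595338.71 C/s


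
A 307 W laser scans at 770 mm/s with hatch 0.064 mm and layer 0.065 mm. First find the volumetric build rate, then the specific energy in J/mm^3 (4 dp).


Build rate = 770 * 0.064 * 0.065 = 3.2032 mm^3/s
SE = 307 / 3.2032 = 95.8417 J/mm^3


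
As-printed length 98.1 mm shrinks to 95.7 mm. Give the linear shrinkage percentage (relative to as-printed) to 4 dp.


Shrinkage = ((98.1-95.7)/98.1)*100 = 2.4465 %


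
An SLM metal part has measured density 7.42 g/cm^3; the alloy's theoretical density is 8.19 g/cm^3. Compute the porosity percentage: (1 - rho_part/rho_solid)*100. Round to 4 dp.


Porosity = (1-7.42/8.19)*100 = 9.4017 %


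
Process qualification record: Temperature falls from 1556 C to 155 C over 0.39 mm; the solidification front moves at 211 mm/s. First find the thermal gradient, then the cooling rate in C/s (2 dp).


G = (1556-155)/0.39 = 3592.30769231 C/mm
CR = 3592.30769231 * 211 = 757976.92 C/s


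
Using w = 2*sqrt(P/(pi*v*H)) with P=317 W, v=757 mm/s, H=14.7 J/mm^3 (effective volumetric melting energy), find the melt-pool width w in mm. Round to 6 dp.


w = 2*sqrt(317/(pi*757*14.7)) = 0.190449 mm


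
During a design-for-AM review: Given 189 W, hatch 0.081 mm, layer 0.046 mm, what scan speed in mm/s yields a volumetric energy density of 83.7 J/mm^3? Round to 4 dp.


v = 189 / (83.7*0.081*0.046) = 606.0291 mm/s


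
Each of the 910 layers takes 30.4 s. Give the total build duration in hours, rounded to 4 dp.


t = 910 * 30.4 / 3600 = 7.6844 hrs


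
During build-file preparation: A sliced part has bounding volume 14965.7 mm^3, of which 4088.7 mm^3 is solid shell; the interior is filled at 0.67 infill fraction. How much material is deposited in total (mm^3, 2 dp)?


V_infill = (14965.7 - 4088.7) * 0.67 = 7287.59
V_total = 4088.7 + 7287.59 = 11376.29 mm^3


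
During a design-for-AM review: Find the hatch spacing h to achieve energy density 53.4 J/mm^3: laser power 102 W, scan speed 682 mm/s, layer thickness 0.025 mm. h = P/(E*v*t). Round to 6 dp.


h = 102 / (53.4*682*0.025) = 0.11203 mm


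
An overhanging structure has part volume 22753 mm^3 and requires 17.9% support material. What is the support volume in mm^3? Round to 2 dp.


V_support = 22753 * 0.179 = 4072.79 mm^3


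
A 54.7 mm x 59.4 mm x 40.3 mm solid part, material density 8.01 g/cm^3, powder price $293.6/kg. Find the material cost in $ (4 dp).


V = 54.7 * 59.4 * 40.3 = 130941.954 mm^3 = 130.941954 cm^3
Mass = 130.941954 * 8.01 / 1000 = 1.04884505 kg
Cost = 1.04884505 * 293.6 = 307.9409 $


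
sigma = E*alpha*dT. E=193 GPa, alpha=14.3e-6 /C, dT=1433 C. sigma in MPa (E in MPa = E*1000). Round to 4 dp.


sigma = 193*1000 * 14.3e-6 * 1433 = 3954.9367 MPa


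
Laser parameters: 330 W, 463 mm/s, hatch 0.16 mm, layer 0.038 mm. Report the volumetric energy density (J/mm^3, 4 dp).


E = 330 / (463*0.16*0.038) = 117.2275 J/mm^3


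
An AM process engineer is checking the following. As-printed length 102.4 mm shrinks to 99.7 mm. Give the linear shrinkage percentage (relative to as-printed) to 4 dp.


Shrinkage = ((102.4-99.7)/102.4)*100 = 2.6367 %


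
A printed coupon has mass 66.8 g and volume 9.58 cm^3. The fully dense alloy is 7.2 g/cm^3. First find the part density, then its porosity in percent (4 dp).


rho_part = 66.8 / 9.58 = 6.97286013 g/cm^3
Porosity = (1 - 6.97286013/7.2)*100 = 3.1547 %


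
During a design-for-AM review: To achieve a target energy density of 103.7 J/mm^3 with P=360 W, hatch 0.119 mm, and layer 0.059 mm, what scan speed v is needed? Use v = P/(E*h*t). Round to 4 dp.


v = 360 / (103.7*0.119*0.059) = 494.4527 mm/s


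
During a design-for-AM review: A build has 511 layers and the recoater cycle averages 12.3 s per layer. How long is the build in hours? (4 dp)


t = 511 * 12.3 / 3600 = 1.7459 hrs


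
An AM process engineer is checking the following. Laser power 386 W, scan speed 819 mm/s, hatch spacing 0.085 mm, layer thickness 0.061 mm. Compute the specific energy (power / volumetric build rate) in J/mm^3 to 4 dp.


Build rate = 819 * 0.085 * 0.061 = 4.246515 mm^3/s
SE = 386 / 4.246515 = 90.8981 J/mm^3


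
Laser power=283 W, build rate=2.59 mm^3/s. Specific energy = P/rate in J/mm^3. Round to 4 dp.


SE = 283 / 2.59 = 109.2664 J/mm^3


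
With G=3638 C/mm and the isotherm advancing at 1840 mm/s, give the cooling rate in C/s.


CR = 3638 * 1840 = 6693920 C/s


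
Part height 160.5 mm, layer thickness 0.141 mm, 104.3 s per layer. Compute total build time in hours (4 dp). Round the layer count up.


Layers = ceil(160.5/0.141) = 1139
t = 1139 * 104.3 / 3600 = 32.9994 hrs


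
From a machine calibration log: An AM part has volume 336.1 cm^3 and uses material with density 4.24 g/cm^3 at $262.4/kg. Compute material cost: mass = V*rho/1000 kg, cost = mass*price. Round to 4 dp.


Mass = 336.1*4.24/1000 = 1.425064 kg
Cost = 1.425064 * 262.4 = 373.9368 $


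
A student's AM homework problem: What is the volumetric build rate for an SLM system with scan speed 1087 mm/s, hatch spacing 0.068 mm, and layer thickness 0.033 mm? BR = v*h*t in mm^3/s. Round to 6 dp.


Rate = 1087 * 0.068 * 0.033 = 2.439228 mm^3/s


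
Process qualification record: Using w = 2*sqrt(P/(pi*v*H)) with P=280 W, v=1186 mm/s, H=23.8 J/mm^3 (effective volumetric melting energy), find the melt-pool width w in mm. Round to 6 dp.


w = 2*sqrt(280/(pi*1186*23.8)) = 0.112384 mm


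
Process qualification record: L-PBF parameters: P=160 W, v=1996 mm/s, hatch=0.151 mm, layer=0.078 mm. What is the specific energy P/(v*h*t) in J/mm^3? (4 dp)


Build rate = 1996 * 0.151 * 0.078 = 23.508888 mm^3/s
SE = 160 / 23.508888 = 6.8059 J/mm^3


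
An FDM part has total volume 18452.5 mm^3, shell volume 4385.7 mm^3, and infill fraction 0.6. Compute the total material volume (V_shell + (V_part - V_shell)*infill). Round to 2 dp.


V_infill = (18452.5 - 4385.7) * 0.6 = 8440.08
V_total = 4385.7 + 8440.08 = 12825.78 mm^3


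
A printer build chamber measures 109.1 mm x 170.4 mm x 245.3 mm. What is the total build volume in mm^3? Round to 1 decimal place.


V = 109.1 * 170.4 * 245.3 = 4560284.0 mm^3


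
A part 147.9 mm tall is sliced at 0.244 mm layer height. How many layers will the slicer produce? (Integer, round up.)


Layers = ceil(147.9/0.244) = 607


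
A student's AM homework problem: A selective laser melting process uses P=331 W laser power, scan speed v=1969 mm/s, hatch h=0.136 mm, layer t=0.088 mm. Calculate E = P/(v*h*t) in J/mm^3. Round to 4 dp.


E = 331 / (1969*0.136*0.088) = 14.0463 J/mm^3


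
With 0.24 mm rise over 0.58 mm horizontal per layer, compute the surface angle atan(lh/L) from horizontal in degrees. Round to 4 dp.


angle = atan(0.24/0.58) = 22.4794 degrees


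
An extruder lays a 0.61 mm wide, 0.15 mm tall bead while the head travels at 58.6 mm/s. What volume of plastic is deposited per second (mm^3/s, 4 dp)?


Rate = 0.61 * 0.15 * 58.6 = 5.3619 mm^3/s


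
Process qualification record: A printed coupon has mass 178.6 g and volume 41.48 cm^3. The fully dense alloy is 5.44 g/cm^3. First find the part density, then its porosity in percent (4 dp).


rho_part = 178.6 / 41.48 = 4.30568949 g/cm^3
Porosity = (1 - 4.30568949/5.44)*100 = 20.8513 %


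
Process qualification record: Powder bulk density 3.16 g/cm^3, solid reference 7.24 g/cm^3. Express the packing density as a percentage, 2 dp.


Packing = (3.16/7.24)*100 = 43.65 %


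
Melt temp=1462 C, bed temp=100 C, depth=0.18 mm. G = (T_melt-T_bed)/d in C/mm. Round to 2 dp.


G = (1462-100)/0.18 = 7566.67 C/mm


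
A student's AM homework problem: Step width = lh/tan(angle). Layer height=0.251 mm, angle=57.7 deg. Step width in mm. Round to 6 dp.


step = 0.251 / tan(57.7) = 0.158676 mm


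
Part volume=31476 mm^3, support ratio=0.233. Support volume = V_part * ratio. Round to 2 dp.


V_support = 31476 * 0.233 = 7333.91 mm^3


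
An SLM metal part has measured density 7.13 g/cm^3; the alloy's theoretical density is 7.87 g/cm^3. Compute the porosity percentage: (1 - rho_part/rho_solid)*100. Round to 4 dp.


Porosity = (1-7.13/7.87)*100 = 9.4028 %


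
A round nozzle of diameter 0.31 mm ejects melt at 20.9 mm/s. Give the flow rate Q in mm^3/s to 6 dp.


A = pi*(0.31/2)^2 = 0.07547676 mm^2
Q = 0.07547676 * 20.9 = 1.577464 mm^3/s


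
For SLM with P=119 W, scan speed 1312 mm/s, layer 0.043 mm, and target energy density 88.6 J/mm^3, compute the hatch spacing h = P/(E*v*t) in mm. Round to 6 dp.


h = 119 / (88.6*1312*0.043) = 0.023807 mm


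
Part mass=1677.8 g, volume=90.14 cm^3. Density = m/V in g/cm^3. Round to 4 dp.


rho = 1677.8 / 90.14 = 18.6133 g/cm^3


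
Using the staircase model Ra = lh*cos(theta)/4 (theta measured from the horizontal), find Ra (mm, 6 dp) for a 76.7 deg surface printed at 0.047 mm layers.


Ra = 0.047 * cos(76.7) / 4 = 0.002703 mm


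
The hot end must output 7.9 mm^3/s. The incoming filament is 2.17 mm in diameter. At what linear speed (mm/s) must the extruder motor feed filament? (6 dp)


A = pi*(2.17/2)^2 = 3.698361
v = 7.9 / 3.698361 = 2.136081 mm/s


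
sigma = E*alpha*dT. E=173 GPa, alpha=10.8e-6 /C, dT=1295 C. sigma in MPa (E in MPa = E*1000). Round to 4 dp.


sigma = 173*1000 * 10.8e-6 * 1295 = 2419.578 MPa


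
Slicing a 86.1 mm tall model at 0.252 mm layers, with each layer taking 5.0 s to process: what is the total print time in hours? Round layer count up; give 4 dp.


Layers = ceil(86.1/0.252) = 342
t = 342 * 5.0 / 3600 = 0.475 hrs


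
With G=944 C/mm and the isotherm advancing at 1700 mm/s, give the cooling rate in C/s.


CR = 944 * 1700 = 1604800 C/s


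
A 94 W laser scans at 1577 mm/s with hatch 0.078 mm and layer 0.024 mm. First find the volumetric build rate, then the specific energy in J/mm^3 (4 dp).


Build rate = 1577 * 0.078 * 0.024 = 2.952144 mm^3/s
SE = 94 / 2.952144 = 31.8413 J/mm^3


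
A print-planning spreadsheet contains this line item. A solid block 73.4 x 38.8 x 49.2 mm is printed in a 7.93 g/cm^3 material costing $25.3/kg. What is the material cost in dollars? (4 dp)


V = 73.4 * 38.8 * 49.2 = 140117.664 mm^3 = 140.117664 cm^3
Mass = 140.117664 * 7.93 / 1000 = 1.11113308 kg
Cost = 1.11113308 * 25.3 = 28.1117 $


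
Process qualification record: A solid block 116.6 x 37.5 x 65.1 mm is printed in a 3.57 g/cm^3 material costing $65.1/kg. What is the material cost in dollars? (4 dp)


V = 116.6 * 37.5 * 65.1 = 284649.75 mm^3 = 284.64975 cm^3
Mass = 284.64975 * 3.57 / 1000 = 1.01619961 kg
Cost = 1.01619961 * 65.1 = 66.1546 $


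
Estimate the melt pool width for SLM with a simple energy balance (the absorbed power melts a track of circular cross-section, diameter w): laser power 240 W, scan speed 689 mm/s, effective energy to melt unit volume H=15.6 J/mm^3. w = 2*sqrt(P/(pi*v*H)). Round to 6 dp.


w = 2*sqrt(240/(pi*689*15.6)) = 0.168612 mm


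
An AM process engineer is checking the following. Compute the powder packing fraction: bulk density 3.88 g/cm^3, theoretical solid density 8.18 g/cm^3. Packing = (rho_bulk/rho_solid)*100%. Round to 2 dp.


Packing = (3.88/8.18)*100 = 47.43 %


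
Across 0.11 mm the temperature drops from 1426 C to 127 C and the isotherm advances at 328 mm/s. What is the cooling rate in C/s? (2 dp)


G = (1426-127)/0.11 = 11809.09090909 C/mm
CR = 11809.09090909 * 328 = 3873381.82 C/s


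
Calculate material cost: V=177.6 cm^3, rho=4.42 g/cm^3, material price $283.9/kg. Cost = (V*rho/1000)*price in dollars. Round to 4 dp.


Mass = 177.6*4.42/1000 = 0.784992 kg
Cost = 0.784992 * 283.9 = 222.8592 $


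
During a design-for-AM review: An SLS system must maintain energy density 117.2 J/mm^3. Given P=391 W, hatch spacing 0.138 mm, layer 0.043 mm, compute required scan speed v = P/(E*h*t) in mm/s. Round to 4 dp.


v = 391 / (117.2*0.138*0.043) = 562.2139 mm/s


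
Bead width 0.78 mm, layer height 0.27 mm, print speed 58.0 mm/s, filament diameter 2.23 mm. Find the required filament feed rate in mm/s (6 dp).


Q = 0.78 * 0.27 * 58.0 = 12.2148 mm^3/s
A_fil = pi*(2.23/2)^2 = 3.90570653 mm^2
v_feed = 12.2148 / 3.90570653 = 3.127424 mm/s


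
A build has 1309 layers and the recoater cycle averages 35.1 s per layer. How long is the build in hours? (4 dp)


t = 1309 * 35.1 / 3600 = 12.7628 hrs


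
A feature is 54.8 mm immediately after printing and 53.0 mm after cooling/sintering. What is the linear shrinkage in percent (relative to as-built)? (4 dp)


Shrinkage = ((54.8-53.0)/54.8)*100 = 3.2847 %


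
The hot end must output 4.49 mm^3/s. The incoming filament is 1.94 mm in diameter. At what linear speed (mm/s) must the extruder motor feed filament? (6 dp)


A = pi*(1.94/2)^2 = 2.955925
v = 4.49 / 2.955925 = 1.518983 mm/s


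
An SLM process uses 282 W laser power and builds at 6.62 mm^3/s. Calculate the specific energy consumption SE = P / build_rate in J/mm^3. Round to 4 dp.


SE = 282 / 6.62 = 42.5982 J/mm^3


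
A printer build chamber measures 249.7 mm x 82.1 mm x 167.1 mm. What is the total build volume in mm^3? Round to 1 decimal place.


V = 249.7 * 82.1 * 167.1 = 3425611.8 mm^3


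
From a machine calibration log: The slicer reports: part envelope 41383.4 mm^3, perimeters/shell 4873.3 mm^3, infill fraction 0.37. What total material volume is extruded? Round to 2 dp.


V_infill = (41383.4 - 4873.3) * 0.37 = 13508.74
V_total = 4873.3 + 13508.74 = 18382.04 mm^3


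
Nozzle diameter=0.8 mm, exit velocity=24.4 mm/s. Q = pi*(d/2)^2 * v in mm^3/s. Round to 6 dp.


A = pi*(0.8/2)^2 = 0.50265482 mm^2
Q = 0.50265482 * 24.4 = 12.264778 mm^3/s


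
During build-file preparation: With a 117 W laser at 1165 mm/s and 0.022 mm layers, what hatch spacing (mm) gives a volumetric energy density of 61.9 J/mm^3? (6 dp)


h = 117 / (61.9*1165*0.022) = 0.073747 mm


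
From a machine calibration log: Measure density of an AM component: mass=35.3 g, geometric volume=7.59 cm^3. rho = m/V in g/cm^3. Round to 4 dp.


rho = 35.3 / 7.59 = 4.6509 g/cm^3


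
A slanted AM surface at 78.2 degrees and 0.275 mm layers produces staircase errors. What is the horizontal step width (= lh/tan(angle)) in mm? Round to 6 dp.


step = 0.275 / tan(78.2) = 0.05745 mm


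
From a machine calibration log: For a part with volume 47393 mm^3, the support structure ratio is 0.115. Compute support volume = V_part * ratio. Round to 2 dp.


V_support = 47393 * 0.115 = 5450.2 mm^3
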